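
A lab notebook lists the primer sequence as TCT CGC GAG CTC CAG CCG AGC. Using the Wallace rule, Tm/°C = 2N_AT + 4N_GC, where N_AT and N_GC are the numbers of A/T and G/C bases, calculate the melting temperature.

Scanning the sequence gives C=9, G=6, A=3, T=3.
So N_AT = 6 and N_GC = 15.
Tm = 2×6 + 4×15 = 72°C

72°C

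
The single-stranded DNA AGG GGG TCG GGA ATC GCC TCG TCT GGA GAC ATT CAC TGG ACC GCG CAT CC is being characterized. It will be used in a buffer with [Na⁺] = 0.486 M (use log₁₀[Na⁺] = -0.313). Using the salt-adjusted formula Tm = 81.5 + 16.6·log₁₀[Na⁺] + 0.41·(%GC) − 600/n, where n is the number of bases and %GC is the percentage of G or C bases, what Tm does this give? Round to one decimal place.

90.5°C

Length n = 50. Base counts: C=15, A=9, T=9, G=17
G+C = 32, so %GC = 32/50 × 100 = 64%
Salt term: 16.6 × (-0.313) = -5.196
GC term: 0.41 × 64 = 26.24; length term: −600/50 = −12
Tm = 81.5 + (-5.196) + 26.24 − 12 = 90.544 → 90.5°C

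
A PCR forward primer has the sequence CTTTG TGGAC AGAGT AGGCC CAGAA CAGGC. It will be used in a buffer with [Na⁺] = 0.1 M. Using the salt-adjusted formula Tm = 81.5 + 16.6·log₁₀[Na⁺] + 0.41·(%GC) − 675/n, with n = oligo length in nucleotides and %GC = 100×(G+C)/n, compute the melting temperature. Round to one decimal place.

65.6°C

Length n = 30. Counting bases: C=7, A=8, G=10, T=5
G+C = 17, so %GC = 17/30 × 100 = 56.667%
Salt term: 16.6 × (-1) = -16.6
GC term: 0.41 × 56.667 = 23.233; length term: −675/30 = −22.5
Tm = 81.5 + (-16.6) + 23.233 − 22.5 = 65.633 → 65.6°C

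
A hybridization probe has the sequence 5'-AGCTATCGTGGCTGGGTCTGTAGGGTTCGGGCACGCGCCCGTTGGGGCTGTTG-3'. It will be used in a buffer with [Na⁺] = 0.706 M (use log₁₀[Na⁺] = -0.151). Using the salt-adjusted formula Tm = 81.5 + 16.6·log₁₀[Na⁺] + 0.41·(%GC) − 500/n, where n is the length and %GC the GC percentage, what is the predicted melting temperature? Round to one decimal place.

96.6°C

Length n = 53. Base counts: C=12, G=23, T=14, A=4
G+C = 35, so %GC = 35/53 × 100 = 66.038%
Salt term: 16.6 × (-0.151) = -2.507
GC term: 0.41 × 66.038 = 27.076; length term: −500/53 = −9.434
Tm = 81.5 + (-2.507) + 27.076 − 9.434 = 96.635 → 96.6°C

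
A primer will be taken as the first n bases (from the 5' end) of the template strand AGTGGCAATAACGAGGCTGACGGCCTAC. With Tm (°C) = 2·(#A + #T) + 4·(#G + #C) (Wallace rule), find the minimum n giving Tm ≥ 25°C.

n = 9

First 8 bases: AGTGGCAA → Tm = 24°C (< 25°C)
First 9 bases: AGTGGCAAT → Tm = 26°C (≥ 25°C)
Each additional base adds 2°C (A/T) or 4°C (G/C), so Tm is non-decreasing in n; n = 9 is the first length to reach 25°C.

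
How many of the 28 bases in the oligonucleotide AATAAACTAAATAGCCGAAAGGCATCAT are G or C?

9

Scanning the sequence gives A=14, T=5, G=4, C=5.
Total G or C: 4 + 5 = 9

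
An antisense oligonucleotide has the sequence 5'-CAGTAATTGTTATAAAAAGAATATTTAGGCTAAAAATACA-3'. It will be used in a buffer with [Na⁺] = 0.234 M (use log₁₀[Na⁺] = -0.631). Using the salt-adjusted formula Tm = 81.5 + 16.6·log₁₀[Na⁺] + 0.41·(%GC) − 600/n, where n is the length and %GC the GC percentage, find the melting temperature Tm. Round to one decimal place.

64.2°C

Length n = 40. Counting bases: A=20, T=12, C=3, G=5
G+C = 8, so %GC = 8/40 × 100 = 20%
Salt term: 16.6 × (-0.631) = -10.475
GC term: 0.41 × 20 = 8.2; length term: −600/40 = −15
Tm = 81.5 + (-10.475) + 8.2 − 15 = 64.225 → 64.2°C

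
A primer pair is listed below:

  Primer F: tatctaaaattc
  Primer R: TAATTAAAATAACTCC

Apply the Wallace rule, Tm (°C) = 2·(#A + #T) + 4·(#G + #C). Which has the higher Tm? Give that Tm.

Primer R, 38°C

Primer F: A+T=10, G+C=2 → Tm = 2(10)+4(2) = 28°C
Primer R: A+T=13, G+C=3 → Tm = 2(13)+4(3) = 38°C
28°C vs 38°C → primer R is higher.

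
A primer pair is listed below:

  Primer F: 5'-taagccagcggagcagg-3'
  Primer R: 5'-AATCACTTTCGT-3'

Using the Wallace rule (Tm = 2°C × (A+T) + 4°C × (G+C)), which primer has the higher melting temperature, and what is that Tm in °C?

Primer F: A+T=6, G+C=11 → Tm = 2(6)+4(11) = 56°C
Primer R: A+T=8, G+C=4 → Tm = 2(8)+4(4) = 32°C
56°C vs 32°C → primer F is higher.

Primer F, 56°C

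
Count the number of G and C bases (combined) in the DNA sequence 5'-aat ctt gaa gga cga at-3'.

Scanning the sequence gives T=4, G=4, C=2, A=7.
Total G or C: 4 + 2 = 6

6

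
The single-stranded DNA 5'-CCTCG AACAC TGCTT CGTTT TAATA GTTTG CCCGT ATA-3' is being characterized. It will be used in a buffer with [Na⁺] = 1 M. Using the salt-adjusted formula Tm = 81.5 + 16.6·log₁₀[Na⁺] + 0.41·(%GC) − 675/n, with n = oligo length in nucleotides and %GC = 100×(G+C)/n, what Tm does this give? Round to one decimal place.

81.0°C

Length n = 38. Counting bases: T=14, C=10, G=6, A=8
G+C = 16, so %GC = 16/38 × 100 = 42.105%
Salt term: 16.6 × (0) = 0
GC term: 0.41 × 42.105 = 17.263; length term: −675/38 = −17.763
Tm = 81.5 + (0) + 17.263 − 17.763 = 81 → 81.0°C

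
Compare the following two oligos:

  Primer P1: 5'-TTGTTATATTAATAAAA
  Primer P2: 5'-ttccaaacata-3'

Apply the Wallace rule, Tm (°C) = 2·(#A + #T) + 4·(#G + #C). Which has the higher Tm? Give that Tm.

Primer P1: A+T=16, G+C=1 → Tm = 2(16)+4(1) = 36°C
Primer P2: A+T=8, G+C=3 → Tm = 2(8)+4(3) = 28°C
36°C vs 28°C → primer P1 is higher.

Primer P1, 36°C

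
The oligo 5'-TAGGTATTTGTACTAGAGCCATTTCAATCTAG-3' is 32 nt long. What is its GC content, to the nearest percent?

34%

Counting bases: A=9, T=12, C=5, G=6
G+C = 6 + 5 = 11 out of 32 bases
%GC = 11/32 × 100 = 34.38% ≈ 34%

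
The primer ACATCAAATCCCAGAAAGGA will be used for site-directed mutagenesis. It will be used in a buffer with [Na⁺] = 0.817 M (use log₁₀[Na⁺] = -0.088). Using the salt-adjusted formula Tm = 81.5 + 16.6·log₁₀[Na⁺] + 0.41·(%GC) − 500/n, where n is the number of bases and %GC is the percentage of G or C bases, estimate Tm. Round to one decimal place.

Length n = 20. Scanning the sequence gives T=2, A=10, C=5, G=3.
G+C = 8, so %GC = 8/20 × 100 = 40%
Salt term: 16.6 × (-0.088) = -1.461
GC term: 0.41 × 40 = 16.4; length term: −500/20 = −25
Tm = 81.5 + (-1.461) + 16.4 − 25 = 71.439 → 71.4°C

71.4°C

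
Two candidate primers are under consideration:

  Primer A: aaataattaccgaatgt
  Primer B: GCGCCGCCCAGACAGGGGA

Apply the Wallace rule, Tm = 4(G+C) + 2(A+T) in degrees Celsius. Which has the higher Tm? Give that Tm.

Primer B, 68°C

Primer A: A+T=13, G+C=4 → Tm = 2(13)+4(4) = 42°C
Primer B: A+T=4, G+C=15 → Tm = 2(4)+4(15) = 68°C
42°C vs 68°C → primer B is higher.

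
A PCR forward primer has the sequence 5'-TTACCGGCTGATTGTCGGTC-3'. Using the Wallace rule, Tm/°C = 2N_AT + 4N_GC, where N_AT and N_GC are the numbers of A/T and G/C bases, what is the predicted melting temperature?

62°C

Scanning the sequence gives G=6, A=2, T=7, C=5.
A+T = 9, G+C = 11
Tm = 2×9 + 4×11 = 62°C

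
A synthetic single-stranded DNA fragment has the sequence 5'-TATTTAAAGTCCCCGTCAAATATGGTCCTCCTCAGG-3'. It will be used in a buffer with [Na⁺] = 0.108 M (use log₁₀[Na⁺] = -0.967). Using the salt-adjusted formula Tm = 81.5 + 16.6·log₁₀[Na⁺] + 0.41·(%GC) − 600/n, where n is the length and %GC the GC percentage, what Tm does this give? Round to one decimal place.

Length n = 36. C=10, A=9, G=6, T=11
G+C = 16, so %GC = 16/36 × 100 = 44.444%
Salt term: 16.6 × (-0.967) = -16.052
GC term: 0.41 × 44.444 = 18.222; length term: −600/36 = −16.667
Tm = 81.5 + (-16.052) + 18.222 − 16.667 = 67.003 → 67.0°C

67.0°C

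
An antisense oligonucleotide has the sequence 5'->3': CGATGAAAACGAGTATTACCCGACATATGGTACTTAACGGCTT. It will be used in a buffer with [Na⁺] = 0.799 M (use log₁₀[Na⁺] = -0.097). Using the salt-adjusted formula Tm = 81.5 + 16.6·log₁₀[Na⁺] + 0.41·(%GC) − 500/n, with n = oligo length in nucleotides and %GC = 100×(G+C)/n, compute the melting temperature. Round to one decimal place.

85.4°C

Length n = 43. Scanning the sequence gives G=9, C=9, A=14, T=11.
G+C = 18, so %GC = 18/43 × 100 = 41.86%
Salt term: 16.6 × (-0.097) = -1.61
GC term: 0.41 × 41.86 = 17.163; length term: −500/43 = −11.628
Tm = 81.5 + (-1.61) + 17.163 − 11.628 = 85.425 → 85.4°C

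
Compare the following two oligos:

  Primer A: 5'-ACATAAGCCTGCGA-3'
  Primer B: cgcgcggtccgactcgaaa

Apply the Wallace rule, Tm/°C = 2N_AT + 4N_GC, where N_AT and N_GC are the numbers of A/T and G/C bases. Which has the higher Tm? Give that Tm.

Primer B, 64°C

Primer A: A+T=7, G+C=7 → Tm = 2(7)+4(7) = 42°C
Primer B: A+T=6, G+C=13 → Tm = 2(6)+4(13) = 64°C
42°C vs 64°C → primer B is higher.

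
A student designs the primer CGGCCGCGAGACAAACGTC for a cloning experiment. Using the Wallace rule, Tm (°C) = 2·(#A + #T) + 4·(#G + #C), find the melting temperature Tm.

Base counts: T=1, G=6, A=5, C=7
AT pairs contribute 6, GC pairs contribute 13.
Tm = 4·13 + 2·6 = 52 + 12 = 64°C

64°C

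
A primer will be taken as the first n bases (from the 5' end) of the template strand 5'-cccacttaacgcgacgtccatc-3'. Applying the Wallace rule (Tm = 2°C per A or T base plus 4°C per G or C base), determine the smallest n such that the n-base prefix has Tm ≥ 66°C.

n = 21

First 20 bases: CCCACTTAACGCGACGTCCA → Tm = 64°C (< 66°C)
First 21 bases: CCCACTTAACGCGACGTCCAT → Tm = 66°C (≥ 66°C)
Since every base adds ≥2°C, Tm only increases with n, so the threshold is first crossed at n = 21.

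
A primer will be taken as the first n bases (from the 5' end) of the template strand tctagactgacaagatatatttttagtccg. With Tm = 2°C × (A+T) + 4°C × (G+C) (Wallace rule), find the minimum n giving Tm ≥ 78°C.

First 29 bases: TCTAGACTGACAAGATATATTTTTAGTCC → Tm = 76°C (< 78°C)
First 30 bases: TCTAGACTGACAAGATATATTTTTAGTCCG → Tm = 80°C (≥ 78°C)
Since every base adds ≥2°C, Tm only increases with n, so the threshold is first crossed at n = 30.

n = 30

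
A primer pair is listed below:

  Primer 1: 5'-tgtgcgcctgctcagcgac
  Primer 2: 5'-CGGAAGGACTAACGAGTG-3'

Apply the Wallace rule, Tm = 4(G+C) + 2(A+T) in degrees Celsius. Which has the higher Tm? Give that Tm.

Primer 1: A+T=6, G+C=13 → Tm = 2(6)+4(13) = 64°C
Primer 2: A+T=8, G+C=10 → Tm = 2(8)+4(10) = 56°C
64°C vs 56°C → primer 1 is higher.

Primer 1, 64°C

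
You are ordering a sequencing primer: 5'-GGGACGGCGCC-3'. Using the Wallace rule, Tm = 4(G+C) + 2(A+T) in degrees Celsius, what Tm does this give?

42°C

Base counts: A=1, C=4, T=0, G=6
AT pairs contribute 1, GC pairs contribute 10.
Tm = 4·10 + 2·1 = 40 + 2 = 42°C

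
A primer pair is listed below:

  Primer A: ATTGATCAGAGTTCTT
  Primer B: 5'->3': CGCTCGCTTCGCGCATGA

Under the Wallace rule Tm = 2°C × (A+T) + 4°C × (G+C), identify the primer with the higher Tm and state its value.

Primer A: A+T=11, G+C=5 → Tm = 2(11)+4(5) = 42°C
Primer B: A+T=6, G+C=12 → Tm = 2(6)+4(12) = 60°C
42°C vs 60°C → primer B is higher.

Primer B, 60°C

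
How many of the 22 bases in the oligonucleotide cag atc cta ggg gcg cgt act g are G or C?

14

Scanning the sequence gives T=4, C=6, A=4, G=8.
Total G or C: 8 + 6 = 14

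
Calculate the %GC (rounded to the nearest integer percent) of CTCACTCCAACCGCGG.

69%

A=3, G=3, T=2, C=8
G+C = 3 + 8 = 11 out of 16 bases
%GC = 11/16 × 100 = 68.75% ≈ 69%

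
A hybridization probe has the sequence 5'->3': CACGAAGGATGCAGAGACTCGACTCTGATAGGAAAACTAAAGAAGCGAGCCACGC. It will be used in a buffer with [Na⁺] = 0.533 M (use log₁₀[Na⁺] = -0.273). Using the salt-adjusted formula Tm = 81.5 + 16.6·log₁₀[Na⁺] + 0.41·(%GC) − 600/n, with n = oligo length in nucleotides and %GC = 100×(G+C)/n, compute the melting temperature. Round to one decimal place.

86.9°C

Length n = 55. Counting bases: C=13, G=15, A=21, T=6
G+C = 28, so %GC = 28/55 × 100 = 50.909%
Salt term: 16.6 × (-0.273) = -4.532
GC term: 0.41 × 50.909 = 20.873; length term: −600/55 = −10.909
Tm = 81.5 + (-4.532) + 20.873 − 10.909 = 86.932 → 86.9°C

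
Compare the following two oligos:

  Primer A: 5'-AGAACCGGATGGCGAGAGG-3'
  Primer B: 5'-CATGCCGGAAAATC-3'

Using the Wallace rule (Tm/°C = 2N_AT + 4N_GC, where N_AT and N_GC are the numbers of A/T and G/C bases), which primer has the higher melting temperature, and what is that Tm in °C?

Primer A: A+T=7, G+C=12 → Tm = 2(7)+4(12) = 62°C
Primer B: A+T=7, G+C=7 → Tm = 2(7)+4(7) = 42°C
62°C vs 42°C → primer A is higher.

Primer A, 62°C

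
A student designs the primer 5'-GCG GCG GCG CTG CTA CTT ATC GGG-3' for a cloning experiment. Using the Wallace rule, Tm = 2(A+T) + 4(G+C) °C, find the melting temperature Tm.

Counting bases: C=7, T=5, A=2, G=10
AT pairs contribute 7, GC pairs contribute 17.
Tm = 4·17 + 2·7 = 68 + 14 = 82°C

82°C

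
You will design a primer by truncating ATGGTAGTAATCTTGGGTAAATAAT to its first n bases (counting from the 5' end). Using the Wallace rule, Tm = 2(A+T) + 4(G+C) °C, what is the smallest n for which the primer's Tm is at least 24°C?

First 8 bases: ATGGTAGT → Tm = 22°C (< 24°C)
First 9 bases: ATGGTAGTA → Tm = 24°C (≥ 24°C)
Since every base adds ≥2°C, Tm only increases with n, so the threshold is first crossed at n = 9.

n = 9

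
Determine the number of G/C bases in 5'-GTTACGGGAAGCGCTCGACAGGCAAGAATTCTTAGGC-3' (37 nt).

Counting bases: G=12, T=7, A=10, C=8
G+C = 12 + 8 = 20

20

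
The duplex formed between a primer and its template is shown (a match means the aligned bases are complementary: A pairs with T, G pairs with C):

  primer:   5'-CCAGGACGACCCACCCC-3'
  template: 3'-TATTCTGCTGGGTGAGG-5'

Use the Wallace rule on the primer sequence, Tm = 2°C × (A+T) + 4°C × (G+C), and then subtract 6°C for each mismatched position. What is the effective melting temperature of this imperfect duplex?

Primer base counts: A=4, T=0, G=3, C=10 → A+T=4, G+C=13
Perfect-match Tm = 2(4) + 4(13) = 8 + 52 = 60°C
Mismatches (positions where the bases are not complementary): 4 (at positions 1, 2, 4, 15)
Effective Tm = 60 − 4×6 = 60 − 24 = 36°C

36°C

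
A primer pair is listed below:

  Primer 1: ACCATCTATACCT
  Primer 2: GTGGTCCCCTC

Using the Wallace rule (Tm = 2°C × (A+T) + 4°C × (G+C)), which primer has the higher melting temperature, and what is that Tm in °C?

Primer 2, 38°C

Primer 1: A+T=8, G+C=5 → Tm = 2(8)+4(5) = 36°C
Primer 2: A+T=3, G+C=8 → Tm = 2(3)+4(8) = 38°C
36°C vs 38°C → primer 2 is higher.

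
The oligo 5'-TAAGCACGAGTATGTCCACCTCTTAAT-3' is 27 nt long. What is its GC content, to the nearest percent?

41%

Counting bases: G=4, A=8, T=8, C=7
G+C = 4 + 7 = 11 out of 27 bases
%GC = 11/27 × 100 = 40.74% ≈ 41%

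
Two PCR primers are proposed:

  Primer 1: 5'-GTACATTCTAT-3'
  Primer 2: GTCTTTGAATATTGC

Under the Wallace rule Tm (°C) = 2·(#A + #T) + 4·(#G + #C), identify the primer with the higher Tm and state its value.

Primer 1: A+T=8, G+C=3 → Tm = 2(8)+4(3) = 28°C
Primer 2: A+T=10, G+C=5 → Tm = 2(10)+4(5) = 40°C
28°C vs 40°C → primer 2 is higher.

Primer 2, 40°C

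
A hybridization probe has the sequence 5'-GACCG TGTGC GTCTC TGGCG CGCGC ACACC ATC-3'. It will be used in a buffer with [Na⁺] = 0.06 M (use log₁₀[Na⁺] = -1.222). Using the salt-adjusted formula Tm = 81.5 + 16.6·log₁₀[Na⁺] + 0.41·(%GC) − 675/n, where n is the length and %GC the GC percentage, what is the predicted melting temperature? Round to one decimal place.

Length n = 33. Scanning the sequence gives T=6, G=10, C=13, A=4.
G+C = 23, so %GC = 23/33 × 100 = 69.697%
Salt term: 16.6 × (-1.222) = -20.285
GC term: 0.41 × 69.697 = 28.576; length term: −675/33 = −20.455
Tm = 81.5 + (-20.285) + 28.576 − 20.455 = 69.336 → 69.3°C

69.3°C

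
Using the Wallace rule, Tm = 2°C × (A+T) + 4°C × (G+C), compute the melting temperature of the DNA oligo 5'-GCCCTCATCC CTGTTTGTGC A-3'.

66°C

Counting bases: T=7, G=4, A=2, C=8
AT pairs contribute 9, GC pairs contribute 12.
Tm = 2×9 + 4×12 = 66°C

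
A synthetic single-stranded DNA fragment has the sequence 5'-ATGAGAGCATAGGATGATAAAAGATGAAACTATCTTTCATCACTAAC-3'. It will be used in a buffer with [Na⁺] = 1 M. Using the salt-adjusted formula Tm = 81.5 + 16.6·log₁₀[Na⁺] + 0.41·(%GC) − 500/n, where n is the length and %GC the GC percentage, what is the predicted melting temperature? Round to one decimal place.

83.9°C

Length n = 47. Counting bases: C=7, A=20, T=12, G=8
G+C = 15, so %GC = 15/47 × 100 = 31.915%
Salt term: 16.6 × (0) = 0
GC term: 0.41 × 31.915 = 13.085; length term: −500/47 = −10.638
Tm = 81.5 + (0) + 13.085 − 10.638 = 83.947 → 83.9°C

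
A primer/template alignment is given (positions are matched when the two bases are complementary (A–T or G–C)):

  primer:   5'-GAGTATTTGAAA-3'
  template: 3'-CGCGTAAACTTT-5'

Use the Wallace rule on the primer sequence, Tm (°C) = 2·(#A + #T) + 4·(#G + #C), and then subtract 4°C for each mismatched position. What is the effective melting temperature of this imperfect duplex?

Primer base counts: A=5, T=4, G=3, C=0 → A+T=9, G+C=3
Perfect-match Tm = 2(9) + 4(3) = 18 + 12 = 30°C
Mismatches (positions where the bases are not complementary): 2 (at positions 2, 4)
Effective Tm = 30 − 2×4 = 30 − 8 = 22°C

22°C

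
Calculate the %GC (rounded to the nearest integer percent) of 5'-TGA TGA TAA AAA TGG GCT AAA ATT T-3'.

24%

Counting bases: C=1, T=8, A=11, G=5
G+C = 5 + 1 = 6 out of 25 bases
%GC = 6/25 × 100 = 24% ≈ 24%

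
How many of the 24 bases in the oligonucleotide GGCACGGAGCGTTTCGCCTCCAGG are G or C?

17

Counting bases: C=8, T=4, A=3, G=9
Total G or C: 9 + 8 = 17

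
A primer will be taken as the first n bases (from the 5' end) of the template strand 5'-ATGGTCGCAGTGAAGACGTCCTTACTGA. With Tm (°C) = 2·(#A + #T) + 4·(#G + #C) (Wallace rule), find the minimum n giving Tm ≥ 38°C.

n = 12

First 11 bases: ATGGTCGCAGT → Tm = 34°C (< 38°C)
First 12 bases: ATGGTCGCAGTG → Tm = 38°C (≥ 38°C)
Each additional base adds 2°C (A/T) or 4°C (G/C), so Tm is non-decreasing in n; n = 12 is the first length to reach 38°C.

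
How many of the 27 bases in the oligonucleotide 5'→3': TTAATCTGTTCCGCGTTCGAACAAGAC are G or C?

12

Scanning the sequence gives G=5, T=8, A=7, C=7.
G+C = 5 + 7 = 12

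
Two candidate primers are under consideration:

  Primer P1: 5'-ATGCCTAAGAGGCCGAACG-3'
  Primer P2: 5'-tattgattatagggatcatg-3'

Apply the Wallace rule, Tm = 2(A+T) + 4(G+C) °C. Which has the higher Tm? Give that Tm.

Primer P1, 60°C

Primer P1: A+T=8, G+C=11 → Tm = 2(8)+4(11) = 60°C
Primer P2: A+T=14, G+C=6 → Tm = 2(14)+4(6) = 52°C
60°C vs 52°C → primer P1 is higher.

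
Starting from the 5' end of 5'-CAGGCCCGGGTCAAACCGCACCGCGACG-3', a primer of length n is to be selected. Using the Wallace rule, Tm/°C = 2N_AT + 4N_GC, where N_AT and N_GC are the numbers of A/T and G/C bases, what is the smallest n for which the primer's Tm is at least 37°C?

First 9 bases: CAGGCCCGG → Tm = 34°C (< 37°C)
First 10 bases: CAGGCCCGGG → Tm = 38°C (≥ 37°C)
Since every base adds ≥2°C, Tm only increases with n, so the threshold is first crossed at n = 10.

n = 10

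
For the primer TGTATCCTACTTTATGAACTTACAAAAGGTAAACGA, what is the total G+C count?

Counting bases: G=5, T=11, C=6, A=14
G+C = 5 + 6 = 11

11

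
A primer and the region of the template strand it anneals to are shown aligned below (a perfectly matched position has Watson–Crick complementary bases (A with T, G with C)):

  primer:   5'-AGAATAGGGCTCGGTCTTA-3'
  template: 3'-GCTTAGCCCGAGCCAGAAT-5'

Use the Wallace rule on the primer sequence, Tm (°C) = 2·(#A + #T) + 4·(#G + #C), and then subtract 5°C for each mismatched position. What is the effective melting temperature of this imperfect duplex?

Primer base counts: A=5, T=5, G=6, C=3 → A+T=10, G+C=9
Perfect-match Tm = 2(10) + 4(9) = 20 + 36 = 56°C
Mismatches (positions where the bases are not complementary): 2 (at positions 1, 6)
Effective Tm = 56 − 2×5 = 56 − 10 = 46°C

46°C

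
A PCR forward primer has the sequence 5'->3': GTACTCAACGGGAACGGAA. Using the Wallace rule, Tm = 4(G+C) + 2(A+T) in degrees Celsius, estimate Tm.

58°C

Counting bases: C=4, A=7, G=6, T=2
So N_AT = 9 and N_GC = 10.
Tm = 2×9 + 4×10 = 58°C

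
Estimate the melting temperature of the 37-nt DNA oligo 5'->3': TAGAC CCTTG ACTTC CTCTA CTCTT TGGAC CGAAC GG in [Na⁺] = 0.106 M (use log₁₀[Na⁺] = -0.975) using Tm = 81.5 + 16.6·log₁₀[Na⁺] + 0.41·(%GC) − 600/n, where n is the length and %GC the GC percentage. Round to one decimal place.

Length n = 37. Base counts: A=7, C=12, G=7, T=11
G+C = 19, so %GC = 19/37 × 100 = 51.351%
Salt term: 16.6 × (-0.975) = -16.185
GC term: 0.41 × 51.351 = 21.054; length term: −600/37 = −16.216
Tm = 81.5 + (-16.185) + 21.054 − 16.216 = 70.153 → 70.2°C

70.2°C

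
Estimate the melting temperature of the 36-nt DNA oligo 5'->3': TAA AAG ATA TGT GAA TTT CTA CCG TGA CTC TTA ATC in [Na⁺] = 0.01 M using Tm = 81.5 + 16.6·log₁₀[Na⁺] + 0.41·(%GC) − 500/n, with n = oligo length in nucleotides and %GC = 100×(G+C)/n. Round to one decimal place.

46.9°C

Length n = 36. Base counts: T=13, A=12, C=6, G=5
G+C = 11, so %GC = 11/36 × 100 = 30.556%
Salt term: 16.6 × (-2) = -33.2
GC term: 0.41 × 30.556 = 12.528; length term: −500/36 = −13.889
Tm = 81.5 + (-33.2) + 12.528 − 13.889 = 46.939 → 46.9°C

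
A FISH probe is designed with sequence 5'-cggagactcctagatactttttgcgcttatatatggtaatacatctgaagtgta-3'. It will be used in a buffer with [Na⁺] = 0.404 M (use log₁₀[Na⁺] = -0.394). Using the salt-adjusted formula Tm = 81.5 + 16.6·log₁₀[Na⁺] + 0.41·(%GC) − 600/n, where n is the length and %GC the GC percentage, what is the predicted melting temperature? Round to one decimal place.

79.0°C

Length n = 54. T=19, A=15, C=9, G=11
G+C = 20, so %GC = 20/54 × 100 = 37.037%
Salt term: 16.6 × (-0.394) = -6.54
GC term: 0.41 × 37.037 = 15.185; length term: −600/54 = −11.111
Tm = 81.5 + (-6.54) + 15.185 − 11.111 = 79.034 → 79.0°C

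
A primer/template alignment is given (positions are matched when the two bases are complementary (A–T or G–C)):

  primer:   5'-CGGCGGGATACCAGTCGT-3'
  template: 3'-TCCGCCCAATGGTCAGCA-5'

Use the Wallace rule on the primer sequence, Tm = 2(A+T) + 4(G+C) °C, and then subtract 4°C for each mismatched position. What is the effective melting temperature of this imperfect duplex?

52°C

Primer base counts: A=3, T=3, G=7, C=5 → A+T=6, G+C=12
Perfect-match Tm = 2(6) + 4(12) = 12 + 48 = 60°C
Mismatches (positions where the bases are not complementary): 2 (at positions 1, 8)
Effective Tm = 60 − 2×4 = 60 − 8 = 52°C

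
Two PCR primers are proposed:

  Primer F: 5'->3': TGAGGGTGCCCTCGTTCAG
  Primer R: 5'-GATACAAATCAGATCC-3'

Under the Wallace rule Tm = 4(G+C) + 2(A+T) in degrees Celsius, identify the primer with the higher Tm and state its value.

Primer F, 62°C

Primer F: A+T=7, G+C=12 → Tm = 2(7)+4(12) = 62°C
Primer R: A+T=10, G+C=6 → Tm = 2(10)+4(6) = 44°C
62°C vs 44°C → primer F is higher.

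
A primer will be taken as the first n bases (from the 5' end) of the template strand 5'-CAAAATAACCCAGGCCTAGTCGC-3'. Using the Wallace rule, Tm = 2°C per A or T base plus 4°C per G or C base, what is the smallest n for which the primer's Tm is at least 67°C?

n = 23

First 22 bases: CAAAATAACCCAGGCCTAGTCG → Tm = 66°C (< 67°C)
First 23 bases: CAAAATAACCCAGGCCTAGTCGC → Tm = 70°C (≥ 67°C)
Each additional base adds 2°C (A/T) or 4°C (G/C), so Tm is non-decreasing in n; n = 23 is the first length to reach 67°C.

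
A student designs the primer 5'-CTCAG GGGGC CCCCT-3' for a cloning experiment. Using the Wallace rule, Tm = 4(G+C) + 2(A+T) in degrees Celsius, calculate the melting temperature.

Counting bases: T=2, A=1, G=5, C=7
So N_AT = 3 and N_GC = 12.
Tm = 2(3) + 4(12) = 6 + 48 = 54°C

54°C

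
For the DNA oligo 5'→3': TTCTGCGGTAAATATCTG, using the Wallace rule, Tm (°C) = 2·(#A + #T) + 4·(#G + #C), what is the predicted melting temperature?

50°C

Base counts: G=4, A=4, T=7, C=3
AT pairs contribute 11, GC pairs contribute 7.
Tm = 4·7 + 2·11 = 28 + 22 = 50°C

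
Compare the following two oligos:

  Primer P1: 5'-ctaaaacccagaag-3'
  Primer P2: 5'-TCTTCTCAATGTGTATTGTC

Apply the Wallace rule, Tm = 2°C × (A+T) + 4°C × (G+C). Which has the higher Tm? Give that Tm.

Primer P1: A+T=8, G+C=6 → Tm = 2(8)+4(6) = 40°C
Primer P2: A+T=13, G+C=7 → Tm = 2(13)+4(7) = 54°C
40°C vs 54°C → primer P2 is higher.

Primer P2, 54°C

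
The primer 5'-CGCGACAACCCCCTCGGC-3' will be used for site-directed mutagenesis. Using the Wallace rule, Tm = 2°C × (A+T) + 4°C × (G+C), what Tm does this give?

64°C

Counting bases: C=10, G=4, T=1, A=3
A+T = 4, G+C = 14
Tm = 4·14 + 2·4 = 56 + 8 = 64°C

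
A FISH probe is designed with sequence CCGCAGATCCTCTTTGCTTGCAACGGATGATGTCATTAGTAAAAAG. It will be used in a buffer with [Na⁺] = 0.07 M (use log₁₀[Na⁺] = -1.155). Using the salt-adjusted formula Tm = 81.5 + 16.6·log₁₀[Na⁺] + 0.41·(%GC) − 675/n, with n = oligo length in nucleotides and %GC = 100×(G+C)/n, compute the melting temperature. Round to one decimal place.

Length n = 46. Scanning the sequence gives A=13, T=13, C=10, G=10.
G+C = 20, so %GC = 20/46 × 100 = 43.478%
Salt term: 16.6 × (-1.155) = -19.173
GC term: 0.41 × 43.478 = 17.826; length term: −675/46 = −14.674
Tm = 81.5 + (-19.173) + 17.826 − 14.674 = 65.479 → 65.5°C

65.5°C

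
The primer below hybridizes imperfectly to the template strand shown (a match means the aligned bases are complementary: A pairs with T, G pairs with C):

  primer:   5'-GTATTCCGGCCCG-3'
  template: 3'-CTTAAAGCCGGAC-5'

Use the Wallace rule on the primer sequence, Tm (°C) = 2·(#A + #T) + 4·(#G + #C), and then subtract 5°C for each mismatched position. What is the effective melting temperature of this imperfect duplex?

29°C

Primer base counts: A=1, T=3, G=4, C=5 → A+T=4, G+C=9
Perfect-match Tm = 2(4) + 4(9) = 8 + 36 = 44°C
Mismatches (positions where the bases are not complementary): 3 (at positions 2, 6, 12)
Effective Tm = 44 − 3×5 = 44 − 15 = 29°C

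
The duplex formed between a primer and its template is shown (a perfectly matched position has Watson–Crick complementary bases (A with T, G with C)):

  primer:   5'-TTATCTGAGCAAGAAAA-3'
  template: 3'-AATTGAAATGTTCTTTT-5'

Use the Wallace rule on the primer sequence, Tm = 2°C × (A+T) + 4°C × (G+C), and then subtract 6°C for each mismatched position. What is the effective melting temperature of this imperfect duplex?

20°C

Primer base counts: A=8, T=4, G=3, C=2 → A+T=12, G+C=5
Perfect-match Tm = 2(12) + 4(5) = 24 + 20 = 44°C
Mismatches (positions where the bases are not complementary): 4 (at positions 4, 7, 8, 9)
Effective Tm = 44 − 4×6 = 44 − 24 = 20°C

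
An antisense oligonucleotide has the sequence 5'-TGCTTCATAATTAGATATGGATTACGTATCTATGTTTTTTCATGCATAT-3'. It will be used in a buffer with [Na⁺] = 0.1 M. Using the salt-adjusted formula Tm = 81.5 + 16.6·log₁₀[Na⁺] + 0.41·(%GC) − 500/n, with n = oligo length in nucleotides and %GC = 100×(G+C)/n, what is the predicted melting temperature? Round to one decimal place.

Length n = 49. G=7, A=13, T=23, C=6
G+C = 13, so %GC = 13/49 × 100 = 26.531%
Salt term: 16.6 × (-1) = -16.6
GC term: 0.41 × 26.531 = 10.878; length term: −500/49 = −10.204
Tm = 81.5 + (-16.6) + 10.878 − 10.204 = 65.574 → 65.6°C

65.6°C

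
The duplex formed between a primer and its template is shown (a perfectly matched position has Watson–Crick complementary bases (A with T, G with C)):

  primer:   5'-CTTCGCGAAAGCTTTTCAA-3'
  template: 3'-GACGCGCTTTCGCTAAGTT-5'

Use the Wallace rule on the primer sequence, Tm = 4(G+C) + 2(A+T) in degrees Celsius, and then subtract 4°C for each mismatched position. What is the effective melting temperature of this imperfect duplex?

Primer base counts: A=5, T=6, G=3, C=5 → A+T=11, G+C=8
Perfect-match Tm = 2(11) + 4(8) = 22 + 32 = 54°C
Mismatches (positions where the bases are not complementary): 3 (at positions 3, 13, 14)
Effective Tm = 54 − 3×4 = 54 − 12 = 42°C

42°C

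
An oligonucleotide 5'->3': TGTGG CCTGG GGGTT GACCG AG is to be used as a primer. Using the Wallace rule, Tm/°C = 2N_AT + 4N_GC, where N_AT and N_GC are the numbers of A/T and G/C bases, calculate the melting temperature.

74°C

Scanning the sequence gives G=11, A=2, C=4, T=5.
AT pairs contribute 7, GC pairs contribute 15.
Tm = 2×7 + 4×15 = 74°C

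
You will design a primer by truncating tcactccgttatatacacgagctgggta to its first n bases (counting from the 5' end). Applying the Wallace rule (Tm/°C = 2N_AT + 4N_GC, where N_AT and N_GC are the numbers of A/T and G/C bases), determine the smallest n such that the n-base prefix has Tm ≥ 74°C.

n = 25

First 24 bases: TCACTCCGTTATATACACGAGCTG → Tm = 70°C (< 74°C)
First 25 bases: TCACTCCGTTATATACACGAGCTGG → Tm = 74°C (≥ 74°C)
Each additional base adds 2°C (A/T) or 4°C (G/C), so Tm is non-decreasing in n; n = 25 is the first length to reach 74°C.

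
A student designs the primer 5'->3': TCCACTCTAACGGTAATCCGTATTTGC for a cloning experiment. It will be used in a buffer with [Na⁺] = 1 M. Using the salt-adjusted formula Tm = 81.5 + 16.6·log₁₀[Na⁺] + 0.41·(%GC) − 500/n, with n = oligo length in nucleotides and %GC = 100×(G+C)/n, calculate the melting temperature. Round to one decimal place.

81.2°C

Length n = 27. Scanning the sequence gives G=4, A=6, T=9, C=8.
G+C = 12, so %GC = 12/27 × 100 = 44.444%
Salt term: 16.6 × (0) = 0
GC term: 0.41 × 44.444 = 18.222; length term: −500/27 = −18.519
Tm = 81.5 + (0) + 18.222 − 18.519 = 81.203 → 81.2°C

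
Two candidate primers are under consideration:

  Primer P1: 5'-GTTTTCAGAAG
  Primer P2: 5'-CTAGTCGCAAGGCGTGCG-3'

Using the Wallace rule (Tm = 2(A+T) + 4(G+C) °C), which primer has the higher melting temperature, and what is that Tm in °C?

Primer P1: A+T=7, G+C=4 → Tm = 2(7)+4(4) = 30°C
Primer P2: A+T=6, G+C=12 → Tm = 2(6)+4(12) = 60°C
30°C vs 60°C → primer P2 is higher.

Primer P2, 60°C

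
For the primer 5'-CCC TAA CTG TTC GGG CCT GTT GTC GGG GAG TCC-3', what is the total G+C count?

Scanning the sequence gives T=9, A=3, G=11, C=10.
G+C = 11 + 10 = 21

21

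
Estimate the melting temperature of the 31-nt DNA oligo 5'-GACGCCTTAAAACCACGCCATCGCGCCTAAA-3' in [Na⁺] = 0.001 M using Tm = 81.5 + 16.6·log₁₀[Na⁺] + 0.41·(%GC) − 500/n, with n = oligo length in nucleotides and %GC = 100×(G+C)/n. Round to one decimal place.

Length n = 31. Counting bases: T=4, C=12, G=5, A=10
G+C = 17, so %GC = 17/31 × 100 = 54.839%
Salt term: 16.6 × (-3) = -49.8
GC term: 0.41 × 54.839 = 22.484; length term: −500/31 = −16.129
Tm = 81.5 + (-49.8) + 22.484 − 16.129 = 38.055 → 38.1°C

38.1°C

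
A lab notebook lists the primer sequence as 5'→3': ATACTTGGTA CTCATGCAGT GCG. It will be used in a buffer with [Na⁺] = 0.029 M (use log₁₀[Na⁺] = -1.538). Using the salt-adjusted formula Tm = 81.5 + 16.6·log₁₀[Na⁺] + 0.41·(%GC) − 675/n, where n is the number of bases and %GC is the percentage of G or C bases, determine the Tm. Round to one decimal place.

Length n = 23. A=5, G=6, T=7, C=5
G+C = 11, so %GC = 11/23 × 100 = 47.826%
Salt term: 16.6 × (-1.538) = -25.531
GC term: 0.41 × 47.826 = 19.609; length term: −675/23 = −29.348
Tm = 81.5 + (-25.531) + 19.609 − 29.348 = 46.23 → 46.2°C

46.2°C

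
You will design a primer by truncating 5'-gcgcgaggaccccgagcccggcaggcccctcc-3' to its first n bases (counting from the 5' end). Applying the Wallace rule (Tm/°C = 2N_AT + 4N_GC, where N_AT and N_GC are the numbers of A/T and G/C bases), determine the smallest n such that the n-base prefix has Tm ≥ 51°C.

n = 14

First 13 bases: GCGCGAGGACCCC → Tm = 48°C (< 51°C)
First 14 bases: GCGCGAGGACCCCG → Tm = 52°C (≥ 51°C)
Since every base adds ≥2°C, Tm only increases with n, so the threshold is first crossed at n = 14.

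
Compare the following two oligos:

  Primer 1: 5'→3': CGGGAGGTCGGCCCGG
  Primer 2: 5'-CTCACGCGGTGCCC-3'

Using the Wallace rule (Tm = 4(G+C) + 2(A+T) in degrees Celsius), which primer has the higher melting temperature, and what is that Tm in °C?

Primer 1: A+T=2, G+C=14 → Tm = 2(2)+4(14) = 60°C
Primer 2: A+T=3, G+C=11 → Tm = 2(3)+4(11) = 50°C
60°C vs 50°C → primer 1 is higher.

Primer 1, 60°C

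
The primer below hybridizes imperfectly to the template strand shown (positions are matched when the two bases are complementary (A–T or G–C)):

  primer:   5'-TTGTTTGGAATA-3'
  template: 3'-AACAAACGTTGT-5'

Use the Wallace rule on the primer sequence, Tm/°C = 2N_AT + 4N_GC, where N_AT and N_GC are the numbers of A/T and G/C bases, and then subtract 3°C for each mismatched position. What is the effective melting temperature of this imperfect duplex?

Primer base counts: A=3, T=6, G=3, C=0 → A+T=9, G+C=3
Perfect-match Tm = 2(9) + 4(3) = 18 + 12 = 30°C
Mismatches (positions where the bases are not complementary): 2 (at positions 8, 11)
Effective Tm = 30 − 2×3 = 30 − 6 = 24°C

24°C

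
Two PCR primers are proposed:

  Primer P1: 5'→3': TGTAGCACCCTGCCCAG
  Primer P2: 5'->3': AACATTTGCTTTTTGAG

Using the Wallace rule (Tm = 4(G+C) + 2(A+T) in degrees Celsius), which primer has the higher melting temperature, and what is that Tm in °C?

Primer P1: A+T=6, G+C=11 → Tm = 2(6)+4(11) = 56°C
Primer P2: A+T=12, G+C=5 → Tm = 2(12)+4(5) = 44°C
56°C vs 44°C → primer P1 is higher.

Primer P1, 56°C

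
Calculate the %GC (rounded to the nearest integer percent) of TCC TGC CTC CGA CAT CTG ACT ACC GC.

G=4, A=4, C=12, T=6
G+C = 4 + 12 = 16 out of 26 bases
%GC = 16/26 × 100 = 61.54% ≈ 62%

62%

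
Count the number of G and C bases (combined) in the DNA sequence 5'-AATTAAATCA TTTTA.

Base counts: G=0, A=7, C=1, T=7
Total G or C: 0 + 1 = 1

1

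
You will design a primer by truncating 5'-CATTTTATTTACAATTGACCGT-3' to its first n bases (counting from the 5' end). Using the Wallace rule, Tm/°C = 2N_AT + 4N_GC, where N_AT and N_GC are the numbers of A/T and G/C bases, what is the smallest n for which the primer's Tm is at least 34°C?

n = 15

First 14 bases: CATTTTATTTACAA → Tm = 32°C (< 34°C)
First 15 bases: CATTTTATTTACAAT → Tm = 34°C (≥ 34°C)
Since every base adds ≥2°C, Tm only increases with n, so the threshold is first crossed at n = 15.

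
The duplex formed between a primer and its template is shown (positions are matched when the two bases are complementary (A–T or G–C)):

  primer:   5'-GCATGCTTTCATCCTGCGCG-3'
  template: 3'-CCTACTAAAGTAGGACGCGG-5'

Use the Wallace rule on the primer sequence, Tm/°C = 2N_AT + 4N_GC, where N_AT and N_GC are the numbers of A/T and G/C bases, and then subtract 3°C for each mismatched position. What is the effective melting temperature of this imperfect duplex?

55°C

Primer base counts: A=2, T=6, G=5, C=7 → A+T=8, G+C=12
Perfect-match Tm = 2(8) + 4(12) = 16 + 48 = 64°C
Mismatches (positions where the bases are not complementary): 3 (at positions 2, 6, 20)
Effective Tm = 64 − 3×3 = 64 − 9 = 55°C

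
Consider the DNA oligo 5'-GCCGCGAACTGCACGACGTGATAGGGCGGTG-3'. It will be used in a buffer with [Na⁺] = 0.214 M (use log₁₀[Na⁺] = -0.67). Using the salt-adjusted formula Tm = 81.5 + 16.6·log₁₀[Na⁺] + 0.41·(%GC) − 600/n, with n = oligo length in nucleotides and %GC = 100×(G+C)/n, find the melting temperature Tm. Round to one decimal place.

78.8°C

Length n = 31. Base counts: G=13, T=4, A=6, C=8
G+C = 21, so %GC = 21/31 × 100 = 67.742%
Salt term: 16.6 × (-0.67) = -11.122
GC term: 0.41 × 67.742 = 27.774; length term: −600/31 = −19.355
Tm = 81.5 + (-11.122) + 27.774 − 19.355 = 78.797 → 78.8°C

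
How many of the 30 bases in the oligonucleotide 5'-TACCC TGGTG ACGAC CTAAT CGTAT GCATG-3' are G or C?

G=7, A=7, T=8, C=8
Total G or C: 7 + 8 = 15

15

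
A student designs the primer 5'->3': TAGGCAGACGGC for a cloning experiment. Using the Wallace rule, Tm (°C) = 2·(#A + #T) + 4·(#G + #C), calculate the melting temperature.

C=3, T=1, A=3, G=5
A+T = 4, G+C = 8
Tm = 4·8 + 2·4 = 32 + 8 = 40°C

40°C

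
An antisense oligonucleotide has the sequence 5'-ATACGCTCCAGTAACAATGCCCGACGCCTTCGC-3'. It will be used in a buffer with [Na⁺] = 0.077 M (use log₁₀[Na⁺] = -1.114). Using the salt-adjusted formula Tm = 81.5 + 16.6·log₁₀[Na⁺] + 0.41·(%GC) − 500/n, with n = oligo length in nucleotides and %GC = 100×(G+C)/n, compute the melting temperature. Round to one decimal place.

Length n = 33. Scanning the sequence gives C=13, G=6, T=6, A=8.
G+C = 19, so %GC = 19/33 × 100 = 57.576%
Salt term: 16.6 × (-1.114) = -18.492
GC term: 0.41 × 57.576 = 23.606; length term: −500/33 = −15.152
Tm = 81.5 + (-18.492) + 23.606 − 15.152 = 71.462 → 71.5°C

71.5°C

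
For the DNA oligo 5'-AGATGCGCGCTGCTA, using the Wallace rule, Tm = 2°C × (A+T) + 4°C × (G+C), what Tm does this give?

48°C

G=5, T=3, C=4, A=3
AT pairs contribute 6, GC pairs contribute 9.
Tm = 4·9 + 2·6 = 36 + 12 = 48°C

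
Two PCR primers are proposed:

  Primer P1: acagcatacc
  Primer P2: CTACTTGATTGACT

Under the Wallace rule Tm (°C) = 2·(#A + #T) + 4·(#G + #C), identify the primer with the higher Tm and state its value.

Primer P1: A+T=5, G+C=5 → Tm = 2(5)+4(5) = 30°C
Primer P2: A+T=9, G+C=5 → Tm = 2(9)+4(5) = 38°C
30°C vs 38°C → primer P2 is higher.

Primer P2, 38°C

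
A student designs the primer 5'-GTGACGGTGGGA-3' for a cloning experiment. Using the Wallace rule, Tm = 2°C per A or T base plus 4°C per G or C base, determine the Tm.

Scanning the sequence gives T=2, C=1, G=7, A=2.
A+T = 4, G+C = 8
Tm = 4·8 + 2·4 = 32 + 8 = 40°C

40°C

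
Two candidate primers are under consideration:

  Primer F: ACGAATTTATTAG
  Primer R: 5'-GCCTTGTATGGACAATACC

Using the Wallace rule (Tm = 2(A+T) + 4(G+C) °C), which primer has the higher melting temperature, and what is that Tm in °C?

Primer R, 56°C

Primer F: A+T=10, G+C=3 → Tm = 2(10)+4(3) = 32°C
Primer R: A+T=10, G+C=9 → Tm = 2(10)+4(9) = 56°C
32°C vs 56°C → primer R is higher.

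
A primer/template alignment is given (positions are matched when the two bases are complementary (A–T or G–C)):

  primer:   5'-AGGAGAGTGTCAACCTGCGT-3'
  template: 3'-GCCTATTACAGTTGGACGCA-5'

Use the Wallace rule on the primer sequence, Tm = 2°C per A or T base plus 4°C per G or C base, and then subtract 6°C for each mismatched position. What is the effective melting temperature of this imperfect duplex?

44°C

Primer base counts: A=5, T=4, G=7, C=4 → A+T=9, G+C=11
Perfect-match Tm = 2(9) + 4(11) = 18 + 44 = 62°C
Mismatches (positions where the bases are not complementary): 3 (at positions 1, 5, 7)
Effective Tm = 62 − 3×6 = 62 − 18 = 44°C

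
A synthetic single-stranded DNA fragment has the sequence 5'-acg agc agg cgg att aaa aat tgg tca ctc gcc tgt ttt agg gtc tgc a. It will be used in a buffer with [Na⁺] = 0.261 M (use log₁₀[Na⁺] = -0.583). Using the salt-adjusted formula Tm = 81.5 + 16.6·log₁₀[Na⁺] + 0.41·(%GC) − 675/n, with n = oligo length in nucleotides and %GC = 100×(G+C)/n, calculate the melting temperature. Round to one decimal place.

78.1°C

Length n = 49. Counting bases: G=14, A=12, T=13, C=10
G+C = 24, so %GC = 24/49 × 100 = 48.98%
Salt term: 16.6 × (-0.583) = -9.678
GC term: 0.41 × 48.98 = 20.082; length term: −675/49 = −13.776
Tm = 81.5 + (-9.678) + 20.082 − 13.776 = 78.128 → 78.1°C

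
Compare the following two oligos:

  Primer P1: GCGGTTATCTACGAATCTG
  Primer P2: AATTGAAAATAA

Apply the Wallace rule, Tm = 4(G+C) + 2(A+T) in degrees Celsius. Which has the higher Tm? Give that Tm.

Primer P1: A+T=10, G+C=9 → Tm = 2(10)+4(9) = 56°C
Primer P2: A+T=11, G+C=1 → Tm = 2(11)+4(1) = 26°C
56°C vs 26°C → primer P1 is higher.

Primer P1, 56°C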